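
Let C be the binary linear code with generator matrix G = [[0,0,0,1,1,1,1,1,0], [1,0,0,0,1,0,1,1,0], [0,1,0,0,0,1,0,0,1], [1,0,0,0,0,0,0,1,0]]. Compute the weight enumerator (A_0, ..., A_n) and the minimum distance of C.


Weight distribution: A_0 = 1, A_2 = 2, A_3 = 3, A_4 = 3, A_5 = 4, A_6 = 2, A_7 = 1. Minimum distance d = 2.

Enumerate all 2^4 = 16 messages m ∈ F_2^4.
For each, compute codeword c = mG in F_2^9, then tally its weight.
  m = 0000 → c = 000000000, weight = 0.
  m = 1000 → c = 000111110, weight = 5.
  m = 0100 → c = 100010110, weight = 4.
  m = 1100 → c = 100101000, weight = 3.
  m = 0010 → c = 010001001, weight = 3.
  m = 1010 → c = 010110111, weight = 6.
  m = 0110 → c = 110011111, weight = 7.
  m = 1110 → c = 110100001, weight = 4.
  m = 0001 → c = 100000010, weight = 2.
  m = 1001 → c = 100111100, weight = 5.
  m = 0101 → c = 000010100, weight = 2.
  m = 1101 → c = 000101010, weight = 3.
  m = 0011 → c = 110001011, weight = 5.
  m = 1011 → c = 110110101, weight = 6.
  m = 0111 → c = 010011101, weight = 5.
  m = 1111 → c = 010100011, weight = 4.
Tally weights:
  weight 0: 1 codewords.
  weight 2: 2 codewords.
  weight 3: 3 codewords.
  weight 4: 3 codewords.
  weight 5: 4 codewords.
  weight 6: 2 codewords.
  weight 7: 1 codewords.
Minimum distance d = smallest w > 0 with A_w > 0 = 2.
Sanity: Σ A_w = 16 = 2^4 = 16 ✓.


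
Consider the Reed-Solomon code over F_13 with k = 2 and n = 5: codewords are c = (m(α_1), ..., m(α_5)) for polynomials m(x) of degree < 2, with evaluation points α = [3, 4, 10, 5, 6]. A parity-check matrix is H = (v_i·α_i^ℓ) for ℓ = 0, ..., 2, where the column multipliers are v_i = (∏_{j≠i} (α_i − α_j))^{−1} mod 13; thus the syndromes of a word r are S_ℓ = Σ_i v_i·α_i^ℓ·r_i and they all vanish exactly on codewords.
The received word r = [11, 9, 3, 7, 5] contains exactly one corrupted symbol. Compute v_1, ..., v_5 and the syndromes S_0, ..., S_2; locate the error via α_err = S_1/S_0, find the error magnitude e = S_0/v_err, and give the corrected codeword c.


S = (4, 1, 10), error at position 3, error magnitude e = 6, c = [11, 9, 10, 7, 5].

Step 1: column multipliers v_i = (∏_{j≠i}(α_i − α_j))^{−1} mod 13.
  i = 1 (α = 3): (3−4)(3−10)(3−5)(3−6) = (−1)·(−7)·(−2)·(−3) = 42 ≡ 3, so v_1 = 3^{−1} = 9 (mod 13).
  i = 2 (α = 4): (4−3)(4−10)(4−5)(4−6) = 1·(−6)·(−1)·(−2) = −12 ≡ 1, so v_2 = 1^{−1} = 1 (mod 13).
  i = 3 (α = 10): (10−3)(10−4)(10−5)(10−6) = 7·6·5·4 = 840 ≡ 8, so v_3 = 8^{−1} = 5 (mod 13).
  i = 4 (α = 5): (5−3)(5−4)(5−10)(5−6) = 2·1·(−5)·(−1) = 10 ≡ 10, so v_4 = 10^{−1} = 4 (mod 13).
  i = 5 (α = 6): (6−3)(6−4)(6−10)(6−5) = 3·2·(−4)·1 = −24 ≡ 2, so v_5 = 2^{−1} = 7 (mod 13).
  v = [9, 1, 5, 4, 7].
Step 2: syndromes of r = [11, 9, 3, 7, 5] (all sums mod 13).
  S_0 = Σ v_i r_i = 9·11 + 1·9 + 5·3 + 4·7 + 7·5 = 186 ≡ 4.
  S_1 = Σ v_i α_i r_i = 9·3·11 + 1·4·9 + 5·10·3 + 4·5·7 + 7·6·5 = 833 ≡ 1.
  α_i^2 mod 13 = [9, 3, 9, 12, 10].
  S_2 = Σ v_i α_i^2 r_i = 9·9·11 + 1·3·9 + 5·9·3 + 4·12·7 + 7·10·5 = 1739 ≡ 10.
  S = (4, 1, 10) ≠ 0, so r is not a codeword (an error is present).
Step 3: locate the error. For a single error e at position i, S_ℓ = v_i·e·α_i^ℓ, so α_err = S_1/S_0.
  S_0^{−1} = 4^{−1} = 10 (mod 13), so α_err = 1·10 = 10 ≡ 10 = α_3. Error position i = 3.
  Consistency check: S_2/S_1 = 10·1 = 10 ≡ 10 = α_err ✓ (single-error assumption holds).
Step 4: error magnitude e = S_0/v_3 = S_0·∏_{j≠3}(α_3 − α_j) = 4·8 = 32 ≡ 6 (mod 13).
Step 5: correct position 3: c_3 = r_3 − e = 3 − 6 ≡ 10 (mod 13). Hence c = [11, 9, 10, 7, 5].
  Check: interpolating c through the α_i gives m(x) = 4 + 11·x (degree < 2) with m(α_i) = c_i for every i, so c is indeed a codeword.


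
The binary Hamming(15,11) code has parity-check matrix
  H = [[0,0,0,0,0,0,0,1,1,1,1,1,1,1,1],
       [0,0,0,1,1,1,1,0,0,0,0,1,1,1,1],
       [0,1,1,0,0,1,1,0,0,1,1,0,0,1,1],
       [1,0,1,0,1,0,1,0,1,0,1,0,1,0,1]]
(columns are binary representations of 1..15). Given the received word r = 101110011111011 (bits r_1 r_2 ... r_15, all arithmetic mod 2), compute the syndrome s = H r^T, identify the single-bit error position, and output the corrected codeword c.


s = (1, 1, 1, 0)^T, error position = 14, corrected codeword c = 101110011111001

Compute s = H r^T mod 2 one row at a time:
  s_1 = 1 + 1 + 1 + 1 + 1 + 0 + 1 + 1 = 7 ≡ 1 (mod 2).
  s_2 = 1 + 1 + 0 + 0 + 1 + 0 + 1 + 1 = 5 ≡ 1 (mod 2).
  s_3 = 0 + 1 + 0 + 0 + 1 + 1 + 1 + 1 = 5 ≡ 1 (mod 2).
  s_4 = 1 + 1 + 1 + 0 + 1 + 1 + 0 + 1 = 6 ≡ 0 (mod 2).
s = (1, 1, 1, 0)^T — this equals column 14 of H (binary 1110), so error is at position 14.
Correct: flip bit 14 of r = 101110011111011 to get c = 101110011111001.


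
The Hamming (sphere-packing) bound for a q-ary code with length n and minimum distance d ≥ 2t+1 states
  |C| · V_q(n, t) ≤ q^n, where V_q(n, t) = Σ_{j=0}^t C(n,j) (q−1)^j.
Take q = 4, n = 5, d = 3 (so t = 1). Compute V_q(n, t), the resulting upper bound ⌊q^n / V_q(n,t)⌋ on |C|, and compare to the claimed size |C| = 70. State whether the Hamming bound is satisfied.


V_q(n, t) = 16, q^n = 1024, Hamming bound = 64, |C| = 70 > bound (violated).

Step 1: Compute V_q(n, t) = Σ_{j=0}^1 C(n, j) (q−1)^j.
  j = 0: C(5,0)·(3)^0 = 1·1 = 1.
  j = 1: C(5,1)·(3)^1 = 5·3 = 15.
  V_q(n, t) = 1 + 15 = 16.
Step 2: q^n = 4^5 = 1024.
Step 3: Hamming bound ⌊q^n / V_q(n,t)⌋ = ⌊1024/16⌋ = 64.
Step 4: Compare |C| = 70 to 64: violated.
The claimed |C| lies above the Hamming bound, so no 4-ary code of length 5 with d ≥ 3 can have 70 codewords.


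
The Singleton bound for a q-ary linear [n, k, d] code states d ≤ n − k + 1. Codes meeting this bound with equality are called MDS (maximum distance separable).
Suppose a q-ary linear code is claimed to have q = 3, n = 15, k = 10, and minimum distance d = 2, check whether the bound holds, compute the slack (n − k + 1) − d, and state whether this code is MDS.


Singleton RHS = n − k + 1 = 6, slack = 4, bound satisfied, not MDS.

Singleton bound: d ≤ n − k + 1.
Here n = 15, k = 10, so n − k + 1 = 6.
Given d = 2, check d ≤ 6: YES.
Slack = (n − k + 1) − d = 4.
The code is NOT MDS (slack = 4 > 0).
Description: the claimed parameters are [15, 10, 2]_3; such a code would be non-MDS.


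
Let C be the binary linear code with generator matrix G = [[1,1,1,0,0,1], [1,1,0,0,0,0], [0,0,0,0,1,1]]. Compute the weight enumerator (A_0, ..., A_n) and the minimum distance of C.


Weight distribution: A_0 = 1, A_2 = 4, A_4 = 3. Minimum distance d = 2.

Enumerate all 2^3 = 8 messages m ∈ F_2^3.
For each, compute codeword c = mG in F_2^6, then tally its weight.
  m = 000 → c = 000000, weight = 0.
  m = 100 → c = 111001, weight = 4.
  m = 010 → c = 110000, weight = 2.
  m = 110 → c = 001001, weight = 2.
  m = 001 → c = 000011, weight = 2.
  m = 101 → c = 111010, weight = 4.
  m = 011 → c = 110011, weight = 4.
  m = 111 → c = 001010, weight = 2.
Tally weights:
  weight 0: 1 codewords.
  weight 2: 4 codewords.
  weight 4: 3 codewords.
Minimum distance d = smallest w > 0 with A_w > 0 = 2.
Sanity: Σ A_w = 8 = 2^3 = 8 ✓.


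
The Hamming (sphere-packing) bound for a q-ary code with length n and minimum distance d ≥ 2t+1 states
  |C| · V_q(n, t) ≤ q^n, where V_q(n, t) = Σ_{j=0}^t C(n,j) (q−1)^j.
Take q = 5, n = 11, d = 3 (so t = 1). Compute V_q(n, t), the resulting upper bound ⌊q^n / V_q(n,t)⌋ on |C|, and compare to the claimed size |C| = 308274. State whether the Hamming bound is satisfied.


V_q(n, t) = 45, q^n = 48828125, Hamming bound = 1085069, |C| = 308274 ≤ bound (satisfied).

Step 1: Compute V_q(n, t) = Σ_{j=0}^1 C(n, j) (q−1)^j.
  j = 0: C(11,0)·(4)^0 = 1·1 = 1.
  j = 1: C(11,1)·(4)^1 = 11·4 = 44.
  V_q(n, t) = 1 + 44 = 45.
Step 2: q^n = 5^11 = 48828125.
Step 3: Hamming bound ⌊q^n / V_q(n,t)⌋ = ⌊48828125/45⌋ = 1085069.
Step 4: Compare |C| = 308274 to 1085069: satisfied.
The claimed |C| lies below the Hamming bound.


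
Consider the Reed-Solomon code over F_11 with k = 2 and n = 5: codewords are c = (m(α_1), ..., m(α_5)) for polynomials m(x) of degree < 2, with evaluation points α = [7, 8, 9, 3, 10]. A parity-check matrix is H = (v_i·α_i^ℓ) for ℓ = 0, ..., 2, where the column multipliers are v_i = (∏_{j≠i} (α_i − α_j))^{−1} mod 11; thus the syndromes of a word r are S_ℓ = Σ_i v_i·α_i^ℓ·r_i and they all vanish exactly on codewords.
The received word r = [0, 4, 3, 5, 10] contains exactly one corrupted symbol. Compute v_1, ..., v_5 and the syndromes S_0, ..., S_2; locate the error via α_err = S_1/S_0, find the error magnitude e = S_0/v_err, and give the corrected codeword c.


S = (3, 2, 5), error at position 2, error magnitude e = 8, c = [0, 7, 3, 5, 10].

Step 1: column multipliers v_i = (∏_{j≠i}(α_i − α_j))^{−1} mod 11.
  i = 1 (α = 7): (7−8)(7−9)(7−3)(7−10) = (−1)·(−2)·4·(−3) = −24 ≡ 9, so v_1 = 9^{−1} = 5 (mod 11).
  i = 2 (α = 8): (8−7)(8−9)(8−3)(8−10) = 1·(−1)·5·(−2) = 10 ≡ 10, so v_2 = 10^{−1} = 10 (mod 11).
  i = 3 (α = 9): (9−7)(9−8)(9−3)(9−10) = 2·1·6·(−1) = −12 ≡ 10, so v_3 = 10^{−1} = 10 (mod 11).
  i = 4 (α = 3): (3−7)(3−8)(3−9)(3−10) = (−4)·(−5)·(−6)·(−7) = 840 ≡ 4, so v_4 = 4^{−1} = 3 (mod 11).
  i = 5 (α = 10): (10−7)(10−8)(10−9)(10−3) = 3·2·1·7 = 42 ≡ 9, so v_5 = 9^{−1} = 5 (mod 11).
  v = [5, 10, 10, 3, 5].
Step 2: syndromes of r = [0, 4, 3, 5, 10] (all sums mod 11).
  S_0 = Σ v_i r_i = 5·0 + 10·4 + 10·3 + 3·5 + 5·10 = 135 ≡ 3.
  S_1 = Σ v_i α_i r_i = 5·7·0 + 10·8·4 + 10·9·3 + 3·3·5 + 5·10·10 = 1135 ≡ 2.
  α_i^2 mod 11 = [5, 9, 4, 9, 1].
  S_2 = Σ v_i α_i^2 r_i = 5·5·0 + 10·9·4 + 10·4·3 + 3·9·5 + 5·1·10 = 665 ≡ 5.
  S = (3, 2, 5) ≠ 0, so r is not a codeword (an error is present).
Step 3: locate the error. For a single error e at position i, S_ℓ = v_i·e·α_i^ℓ, so α_err = S_1/S_0.
  S_0^{−1} = 3^{−1} = 4 (mod 11), so α_err = 2·4 = 8 ≡ 8 = α_2. Error position i = 2.
  Consistency check: S_2/S_1 = 5·6 = 30 ≡ 8 = α_err ✓ (single-error assumption holds).
Step 4: error magnitude e = S_0/v_2 = S_0·∏_{j≠2}(α_2 − α_j) = 3·10 = 30 ≡ 8 (mod 11).
Step 5: correct position 2: c_2 = r_2 − e = 4 − 8 ≡ 7 (mod 11). Hence c = [0, 7, 3, 5, 10].
  Check: interpolating c through the α_i gives m(x) = 6 + 7·x (degree < 2) with m(α_i) = c_i for every i, so c is indeed a codeword.


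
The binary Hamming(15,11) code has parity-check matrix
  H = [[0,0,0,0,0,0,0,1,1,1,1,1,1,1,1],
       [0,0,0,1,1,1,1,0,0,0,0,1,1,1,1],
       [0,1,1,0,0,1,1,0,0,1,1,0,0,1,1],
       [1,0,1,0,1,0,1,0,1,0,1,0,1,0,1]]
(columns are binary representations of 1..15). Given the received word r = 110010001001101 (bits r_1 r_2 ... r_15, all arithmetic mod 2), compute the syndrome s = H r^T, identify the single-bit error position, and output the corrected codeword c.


s = (0, 0, 0, 1)^T, error position = 1, corrected codeword c = 010010001001101

Compute s = H r^T mod 2 one row at a time:
  s_1 = 0 + 1 + 0 + 0 + 1 + 1 + 0 + 1 = 4 ≡ 0 (mod 2).
  s_2 = 0 + 1 + 0 + 0 + 1 + 1 + 0 + 1 = 4 ≡ 0 (mod 2).
  s_3 = 1 + 0 + 0 + 0 + 0 + 0 + 0 + 1 = 2 ≡ 0 (mod 2).
  s_4 = 1 + 0 + 1 + 0 + 1 + 0 + 1 + 1 = 5 ≡ 1 (mod 2).
s = (0, 0, 0, 1)^T — this equals column 1 of H (binary 0001), so error is at position 1.
Correct: flip bit 1 of r = 110010001001101 to get c = 010010001001101.


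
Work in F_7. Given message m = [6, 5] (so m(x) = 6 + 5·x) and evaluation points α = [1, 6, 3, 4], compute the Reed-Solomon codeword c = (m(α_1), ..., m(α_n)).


c = [4, 1, 0, 5]

Message polynomial: m(x) = 6 + 5·x (mod 7).
For each evaluation point α_i, compute m(α_i) mod 7:
  α_1 = 1: Horner steps 5 → 4, so m(1) = 4.
  α_2 = 6: Horner steps 5 → 1, so m(6) = 1.
  α_3 = 3: Horner steps 5 → 0, so m(3) = 0.
  α_4 = 4: Horner steps 5 → 5, so m(4) = 5.
Codeword c = [4, 1, 0, 5] ∈ F_7^4.


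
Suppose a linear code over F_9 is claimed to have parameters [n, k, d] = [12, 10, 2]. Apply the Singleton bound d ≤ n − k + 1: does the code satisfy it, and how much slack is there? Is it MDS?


Singleton RHS = n − k + 1 = 3, slack = 1, bound satisfied, not MDS.

Singleton bound: d ≤ n − k + 1.
Here n = 12, k = 10, so n − k + 1 = 3.
Given d = 2, check d ≤ 3: YES.
Slack = (n − k + 1) − d = 1.
The code is NOT MDS (slack = 1 > 0).
Description: the claimed parameters are [12, 10, 2]_9; such a code would be non-MDS.


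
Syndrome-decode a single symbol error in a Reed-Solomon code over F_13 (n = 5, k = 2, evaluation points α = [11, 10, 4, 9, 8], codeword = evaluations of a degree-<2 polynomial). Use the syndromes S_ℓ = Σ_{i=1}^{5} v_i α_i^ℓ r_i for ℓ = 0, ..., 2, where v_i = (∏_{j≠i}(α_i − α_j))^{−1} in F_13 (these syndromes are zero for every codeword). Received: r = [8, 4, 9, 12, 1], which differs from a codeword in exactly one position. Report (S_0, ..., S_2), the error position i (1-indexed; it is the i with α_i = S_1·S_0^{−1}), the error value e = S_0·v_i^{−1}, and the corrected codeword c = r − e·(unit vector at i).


S = (7, 5, 11), error at position 2, error magnitude e = 7, c = [8, 10, 9, 12, 1].

Step 1: column multipliers v_i = (∏_{j≠i}(α_i − α_j))^{−1} mod 13.
  i = 1 (α = 11): (11−10)(11−4)(11−9)(11−8) = 1·7·2·3 = 42 ≡ 3, so v_1 = 3^{−1} = 9 (mod 13).
  i = 2 (α = 10): (10−11)(10−4)(10−9)(10−8) = (−1)·6·1·2 = −12 ≡ 1, so v_2 = 1^{−1} = 1 (mod 13).
  i = 3 (α = 4): (4−11)(4−10)(4−9)(4−8) = (−7)·(−6)·(−5)·(−4) = 840 ≡ 8, so v_3 = 8^{−1} = 5 (mod 13).
  i = 4 (α = 9): (9−11)(9−10)(9−4)(9−8) = (−2)·(−1)·5·1 = 10 ≡ 10, so v_4 = 10^{−1} = 4 (mod 13).
  i = 5 (α = 8): (8−11)(8−10)(8−4)(8−9) = (−3)·(−2)·4·(−1) = −24 ≡ 2, so v_5 = 2^{−1} = 7 (mod 13).
  v = [9, 1, 5, 4, 7].
Step 2: syndromes of r = [8, 4, 9, 12, 1] (all sums mod 13).
  S_0 = Σ v_i r_i = 9·8 + 1·4 + 5·9 + 4·12 + 7·1 = 176 ≡ 7.
  S_1 = Σ v_i α_i r_i = 9·11·8 + 1·10·4 + 5·4·9 + 4·9·12 + 7·8·1 = 1500 ≡ 5.
  α_i^2 mod 13 = [4, 9, 3, 3, 12].
  S_2 = Σ v_i α_i^2 r_i = 9·4·8 + 1·9·4 + 5·3·9 + 4·3·12 + 7·12·1 = 687 ≡ 11.
  S = (7, 5, 11) ≠ 0, so r is not a codeword (an error is present).
Step 3: locate the error. For a single error e at position i, S_ℓ = v_i·e·α_i^ℓ, so α_err = S_1/S_0.
  S_0^{−1} = 7^{−1} = 2 (mod 13), so α_err = 5·2 = 10 ≡ 10 = α_2. Error position i = 2.
  Consistency check: S_2/S_1 = 11·8 = 88 ≡ 10 = α_err ✓ (single-error assumption holds).
Step 4: error magnitude e = S_0/v_2 = S_0·∏_{j≠2}(α_2 − α_j) = 7·1 = 7 ≡ 7 (mod 13).
Step 5: correct position 2: c_2 = r_2 − e = 4 − 7 ≡ 10 (mod 13). Hence c = [8, 10, 9, 12, 1].
  Check: interpolating c through the α_i gives m(x) = 4 + 11·x (degree < 2) with m(α_i) = c_i for every i, so c is indeed a codeword.


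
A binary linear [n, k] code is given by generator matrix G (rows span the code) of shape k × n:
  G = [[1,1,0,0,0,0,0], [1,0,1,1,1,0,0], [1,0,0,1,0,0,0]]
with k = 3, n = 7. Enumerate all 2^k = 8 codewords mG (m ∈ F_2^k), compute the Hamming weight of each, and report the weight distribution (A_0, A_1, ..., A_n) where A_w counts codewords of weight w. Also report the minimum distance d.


Weight distribution: A_0 = 1, A_2 = 4, A_4 = 3. Minimum distance d = 2.

Enumerate all 2^3 = 8 messages m ∈ F_2^3.
For each, compute codeword c = mG in F_2^7, then tally its weight.
  m = 000 → c = 0000000, weight = 0.
  m = 100 → c = 1100000, weight = 2.
  m = 010 → c = 1011100, weight = 4.
  m = 110 → c = 0111100, weight = 4.
  m = 001 → c = 1001000, weight = 2.
  m = 101 → c = 0101000, weight = 2.
  m = 011 → c = 0010100, weight = 2.
  m = 111 → c = 1110100, weight = 4.
Tally weights:
  weight 0: 1 codewords.
  weight 2: 4 codewords.
  weight 4: 3 codewords.
Minimum distance d = smallest w > 0 with A_w > 0 = 2.
Sanity: Σ A_w = 8 = 2^3 = 8 ✓.


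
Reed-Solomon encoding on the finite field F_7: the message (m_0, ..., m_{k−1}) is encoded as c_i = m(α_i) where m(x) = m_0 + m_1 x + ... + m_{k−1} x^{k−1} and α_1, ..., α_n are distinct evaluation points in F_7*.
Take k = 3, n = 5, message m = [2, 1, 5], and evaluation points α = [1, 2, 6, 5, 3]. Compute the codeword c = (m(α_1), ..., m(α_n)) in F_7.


c = [1, 3, 6, 6, 1]

Message polynomial: m(x) = 2 + 1·x + 5·x^2 (mod 7).
For each evaluation point α_i, compute m(α_i) mod 7:
  α_1 = 1: Horner steps 5 → 6 → 1, so m(1) = 1.
  α_2 = 2: Horner steps 5 → 4 → 3, so m(2) = 3.
  α_3 = 6: Horner steps 5 → 3 → 6, so m(6) = 6.
  α_4 = 5: Horner steps 5 → 5 → 6, so m(5) = 6.
  α_5 = 3: Horner steps 5 → 2 → 1, so m(3) = 1.
Codeword c = [1, 3, 6, 6, 1] ∈ F_7^5.


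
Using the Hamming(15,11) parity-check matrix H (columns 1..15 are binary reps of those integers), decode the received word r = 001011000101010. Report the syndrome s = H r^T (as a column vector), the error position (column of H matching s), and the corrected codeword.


s = (1, 0, 0, 0)^T, error position = 8, corrected codeword c = 001011010101010

Compute s = H r^T mod 2 one row at a time:
  s_1 = 0 + 0 + 1 + 0 + 1 + 0 + 1 + 0 = 3 ≡ 1 (mod 2).
  s_2 = 0 + 1 + 1 + 0 + 1 + 0 + 1 + 0 = 4 ≡ 0 (mod 2).
  s_3 = 0 + 1 + 1 + 0 + 1 + 0 + 1 + 0 = 4 ≡ 0 (mod 2).
  s_4 = 0 + 1 + 1 + 0 + 0 + 0 + 0 + 0 = 2 ≡ 0 (mod 2).
s = (1, 0, 0, 0)^T — this equals column 8 of H (binary 1000), so error is at position 8.
Correct: flip bit 8 of r = 001011000101010 to get c = 001011010101010.


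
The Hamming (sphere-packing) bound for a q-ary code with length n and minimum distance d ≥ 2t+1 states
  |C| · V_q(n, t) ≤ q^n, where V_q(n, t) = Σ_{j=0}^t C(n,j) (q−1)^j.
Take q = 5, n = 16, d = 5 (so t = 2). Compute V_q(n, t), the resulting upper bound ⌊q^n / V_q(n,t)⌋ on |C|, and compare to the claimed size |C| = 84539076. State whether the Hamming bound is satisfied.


V_q(n, t) = 1985, q^n = 152587890625, Hamming bound = 76870473, |C| = 84539076 > bound (violated).

Step 1: Compute V_q(n, t) = Σ_{j=0}^2 C(n, j) (q−1)^j.
  j = 0: C(16,0)·(4)^0 = 1·1 = 1.
  j = 1: C(16,1)·(4)^1 = 16·4 = 64.
  j = 2: C(16,2)·(4)^2 = 120·16 = 1920.
  V_q(n, t) = 1 + 64 + 1920 = 1985.
Step 2: q^n = 5^16 = 152587890625.
Step 3: Hamming bound ⌊q^n / V_q(n,t)⌋ = ⌊152587890625/1985⌋ = 76870473.
Step 4: Compare |C| = 84539076 to 76870473: violated.
The claimed |C| lies above the Hamming bound, so no 5-ary code of length 16 with d ≥ 5 can have 84539076 codewords.


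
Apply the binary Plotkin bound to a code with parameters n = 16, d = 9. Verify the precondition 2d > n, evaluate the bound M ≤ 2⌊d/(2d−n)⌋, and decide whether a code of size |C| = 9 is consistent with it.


Plotkin bound M ≤ 8; given |C| = 9 > bound (violated).

Check applicability: 2d = 18, n = 16.
2d − n = 2 > 0, so Plotkin applies.
Compute d/(2d−n) = 9/2 ≈ 4.5000.
⌊d/(2d−n)⌋ = 4.
Plotkin bound: M ≤ 2·4 = 8.
Given |C| = 9, check: VIOLATED.
This |C| is above the Plotkin bound, so no binary code with n = 16, d = 9 and 9 codewords exists.


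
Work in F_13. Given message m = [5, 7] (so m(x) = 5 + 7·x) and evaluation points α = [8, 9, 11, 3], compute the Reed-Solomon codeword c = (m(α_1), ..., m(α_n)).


c = [9, 3, 4, 0]

Message polynomial: m(x) = 5 + 7·x (mod 13).
For each evaluation point α_i, compute m(α_i) mod 13:
  α_1 = 8: Horner steps 7 → 9, so m(8) = 9.
  α_2 = 9: Horner steps 7 → 3, so m(9) = 3.
  α_3 = 11: Horner steps 7 → 4, so m(11) = 4.
  α_4 = 3: Horner steps 7 → 0, so m(3) = 0.
Codeword c = [9, 3, 4, 0] ∈ F_13^4.


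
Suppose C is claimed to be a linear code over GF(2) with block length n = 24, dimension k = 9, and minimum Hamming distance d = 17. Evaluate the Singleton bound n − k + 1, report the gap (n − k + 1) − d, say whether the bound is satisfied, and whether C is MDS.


Singleton RHS = n − k + 1 = 16, slack = -1, bound violated (no such code; not MDS).

Singleton bound: d ≤ n − k + 1.
Here n = 24, k = 9, so n − k + 1 = 16.
Given d = 17, check d ≤ 16: NO.
Slack = (n − k + 1) − d = -1.
The slack is negative: d = 17 exceeds n − k + 1 = 16 by 1, so the Singleton bound is violated and no linear [24, 9, 17]_2 code can exist. In particular it is not MDS (MDS requires d = n − k + 1 exactly).
Description: the claimed parameters are [24, 9, 17]_2; such a code would be impossible (violates the Singleton bound).


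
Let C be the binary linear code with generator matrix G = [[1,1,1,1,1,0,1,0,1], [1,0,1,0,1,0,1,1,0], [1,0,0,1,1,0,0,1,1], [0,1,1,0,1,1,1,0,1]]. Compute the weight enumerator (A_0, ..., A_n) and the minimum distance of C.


Weight distribution: A_0 = 1, A_3 = 2, A_4 = 5, A_5 = 4, A_6 = 2, A_7 = 2. Minimum distance d = 3.

Enumerate all 2^4 = 16 messages m ∈ F_2^4.
For each, compute codeword c = mG in F_2^9, then tally its weight.
  m = 0000 → c = 000000000, weight = 0.
  m = 1000 → c = 111110101, weight = 7.
  m = 0100 → c = 101010110, weight = 5.
  m = 1100 → c = 010100011, weight = 4.
  m = 0010 → c = 100110011, weight = 5.
  m = 1010 → c = 011000110, weight = 4.
  m = 0110 → c = 001100101, weight = 4.
  m = 1110 → c = 110010000, weight = 3.
  m = 0001 → c = 011011101, weight = 6.
  m = 1001 → c = 100101000, weight = 3.
  m = 0101 → c = 110001011, weight = 5.
  m = 1101 → c = 001111110, weight = 6.
  m = 0011 → c = 111101110, weight = 7.
  m = 1011 → c = 000011011, weight = 4.
  m = 0111 → c = 010111000, weight = 4.
  m = 1111 → c = 101001101, weight = 5.
Tally weights:
  weight 0: 1 codewords.
  weight 3: 2 codewords.
  weight 4: 5 codewords.
  weight 5: 4 codewords.
  weight 6: 2 codewords.
  weight 7: 2 codewords.
Minimum distance d = smallest w > 0 with A_w > 0 = 3.
Sanity: Σ A_w = 16 = 2^4 = 16 ✓.


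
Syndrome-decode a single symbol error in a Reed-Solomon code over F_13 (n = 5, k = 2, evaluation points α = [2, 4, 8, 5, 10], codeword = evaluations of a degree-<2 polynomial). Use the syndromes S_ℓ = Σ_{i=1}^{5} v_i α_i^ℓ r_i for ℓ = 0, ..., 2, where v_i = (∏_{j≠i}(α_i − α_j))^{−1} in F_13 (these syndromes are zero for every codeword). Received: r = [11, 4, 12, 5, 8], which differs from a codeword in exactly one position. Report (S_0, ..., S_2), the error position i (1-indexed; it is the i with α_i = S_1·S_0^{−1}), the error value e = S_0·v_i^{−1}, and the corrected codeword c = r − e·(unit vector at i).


S = (9, 10, 1), error at position 2, error magnitude e = 10, c = [11, 7, 12, 5, 8].

Step 1: column multipliers v_i = (∏_{j≠i}(α_i − α_j))^{−1} mod 13.
  i = 1 (α = 2): (2−4)(2−8)(2−5)(2−10) = (−2)·(−6)·(−3)·(−8) = 288 ≡ 2, so v_1 = 2^{−1} = 7 (mod 13).
  i = 2 (α = 4): (4−2)(4−8)(4−5)(4−10) = 2·(−4)·(−1)·(−6) = −48 ≡ 4, so v_2 = 4^{−1} = 10 (mod 13).
  i = 3 (α = 8): (8−2)(8−4)(8−5)(8−10) = 6·4·3·(−2) = −144 ≡ 12, so v_3 = 12^{−1} = 12 (mod 13).
  i = 4 (α = 5): (5−2)(5−4)(5−8)(5−10) = 3·1·(−3)·(−5) = 45 ≡ 6, so v_4 = 6^{−1} = 11 (mod 13).
  i = 5 (α = 10): (10−2)(10−4)(10−8)(10−5) = 8·6·2·5 = 480 ≡ 12, so v_5 = 12^{−1} = 12 (mod 13).
  v = [7, 10, 12, 11, 12].
Step 2: syndromes of r = [11, 4, 12, 5, 8] (all sums mod 13).
  S_0 = Σ v_i r_i = 7·11 + 10·4 + 12·12 + 11·5 + 12·8 = 412 ≡ 9.
  S_1 = Σ v_i α_i r_i = 7·2·11 + 10·4·4 + 12·8·12 + 11·5·5 + 12·10·8 = 2701 ≡ 10.
  α_i^2 mod 13 = [4, 3, 12, 12, 9].
  S_2 = Σ v_i α_i^2 r_i = 7·4·11 + 10·3·4 + 12·12·12 + 11·12·5 + 12·9·8 = 3680 ≡ 1.
  S = (9, 10, 1) ≠ 0, so r is not a codeword (an error is present).
Step 3: locate the error. For a single error e at position i, S_ℓ = v_i·e·α_i^ℓ, so α_err = S_1/S_0.
  S_0^{−1} = 9^{−1} = 3 (mod 13), so α_err = 10·3 = 30 ≡ 4 = α_2. Error position i = 2.
  Consistency check: S_2/S_1 = 1·4 = 4 ≡ 4 = α_err ✓ (single-error assumption holds).
Step 4: error magnitude e = S_0/v_2 = S_0·∏_{j≠2}(α_2 − α_j) = 9·4 = 36 ≡ 10 (mod 13).
Step 5: correct position 2: c_2 = r_2 − e = 4 − 10 ≡ 7 (mod 13). Hence c = [11, 7, 12, 5, 8].
  Check: interpolating c through the α_i gives m(x) = 2 + 11·x (degree < 2) with m(α_i) = c_i for every i, so c is indeed a codeword.


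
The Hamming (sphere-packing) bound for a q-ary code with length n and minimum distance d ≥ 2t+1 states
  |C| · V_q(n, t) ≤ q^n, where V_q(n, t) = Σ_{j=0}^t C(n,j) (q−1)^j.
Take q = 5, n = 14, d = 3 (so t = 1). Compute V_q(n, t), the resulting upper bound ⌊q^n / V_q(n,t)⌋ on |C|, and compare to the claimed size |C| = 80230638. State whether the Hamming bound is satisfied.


V_q(n, t) = 57, q^n = 6103515625, Hamming bound = 107079221, |C| = 80230638 ≤ bound (satisfied).

Step 1: Compute V_q(n, t) = Σ_{j=0}^1 C(n, j) (q−1)^j.
  j = 0: C(14,0)·(4)^0 = 1·1 = 1.
  j = 1: C(14,1)·(4)^1 = 14·4 = 56.
  V_q(n, t) = 1 + 56 = 57.
Step 2: q^n = 5^14 = 6103515625.
Step 3: Hamming bound ⌊q^n / V_q(n,t)⌋ = ⌊6103515625/57⌋ = 107079221.
Step 4: Compare |C| = 80230638 to 107079221: satisfied.
The claimed |C| lies below the Hamming bound.


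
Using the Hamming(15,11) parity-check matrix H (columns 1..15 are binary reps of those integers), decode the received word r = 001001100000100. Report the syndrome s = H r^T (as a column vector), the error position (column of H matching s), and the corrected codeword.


s = (1, 1, 1, 1)^T, error position = 15, corrected codeword c = 001001100000101

Compute s = H r^T mod 2 one row at a time:
  s_1 = 0 + 0 + 0 + 0 + 0 + 1 + 0 + 0 = 1 ≡ 1 (mod 2).
  s_2 = 0 + 0 + 1 + 1 + 0 + 1 + 0 + 0 = 3 ≡ 1 (mod 2).
  s_3 = 0 + 1 + 1 + 1 + 0 + 0 + 0 + 0 = 3 ≡ 1 (mod 2).
  s_4 = 0 + 1 + 0 + 1 + 0 + 0 + 1 + 0 = 3 ≡ 1 (mod 2).
s = (1, 1, 1, 1)^T — this equals column 15 of H (binary 1111), so error is at position 15.
Correct: flip bit 15 of r = 001001100000100 to get c = 001001100000101.


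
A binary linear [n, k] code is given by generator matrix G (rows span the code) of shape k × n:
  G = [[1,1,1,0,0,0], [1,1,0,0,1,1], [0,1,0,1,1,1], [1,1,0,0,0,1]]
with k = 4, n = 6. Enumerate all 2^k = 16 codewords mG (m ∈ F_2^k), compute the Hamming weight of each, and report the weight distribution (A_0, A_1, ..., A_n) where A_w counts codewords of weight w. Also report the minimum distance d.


Weight distribution: A_0 = 1, A_1 = 1, A_2 = 2, A_3 = 6, A_4 = 5, A_5 = 1. Minimum distance d = 1.

Enumerate all 2^4 = 16 messages m ∈ F_2^4.
For each, compute codeword c = mG in F_2^6, then tally its weight.
  m = 0000 → c = 000000, weight = 0.
  m = 1000 → c = 111000, weight = 3.
  m = 0100 → c = 110011, weight = 4.
  m = 1100 → c = 001011, weight = 3.
  m = 0010 → c = 010111, weight = 4.
  m = 1010 → c = 101111, weight = 5.
  m = 0110 → c = 100100, weight = 2.
  m = 1110 → c = 011100, weight = 3.
  m = 0001 → c = 110001, weight = 3.
  m = 1001 → c = 001001, weight = 2.
  m = 0101 → c = 000010, weight = 1.
  m = 1101 → c = 111010, weight = 4.
  m = 0011 → c = 100110, weight = 3.
  m = 1011 → c = 011110, weight = 4.
  m = 0111 → c = 010101, weight = 3.
  m = 1111 → c = 101101, weight = 4.
Tally weights:
  weight 0: 1 codewords.
  weight 1: 1 codewords.
  weight 2: 2 codewords.
  weight 3: 6 codewords.
  weight 4: 5 codewords.
  weight 5: 1 codewords.
Minimum distance d = smallest w > 0 with A_w > 0 = 1.
Sanity: Σ A_w = 16 = 2^4 = 16 ✓.


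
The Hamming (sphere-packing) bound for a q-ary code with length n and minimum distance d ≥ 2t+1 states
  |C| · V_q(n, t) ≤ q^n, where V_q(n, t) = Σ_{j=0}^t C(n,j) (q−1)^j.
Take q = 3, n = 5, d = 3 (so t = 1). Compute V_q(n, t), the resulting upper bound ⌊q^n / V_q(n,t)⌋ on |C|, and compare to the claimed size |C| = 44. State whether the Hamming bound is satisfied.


V_q(n, t) = 11, q^n = 243, Hamming bound = 22, |C| = 44 > bound (violated).

Step 1: Compute V_q(n, t) = Σ_{j=0}^1 C(n, j) (q−1)^j.
  j = 0: C(5,0)·(2)^0 = 1·1 = 1.
  j = 1: C(5,1)·(2)^1 = 5·2 = 10.
  V_q(n, t) = 1 + 10 = 11.
Step 2: q^n = 3^5 = 243.
Step 3: Hamming bound ⌊q^n / V_q(n,t)⌋ = ⌊243/11⌋ = 22.
Step 4: Compare |C| = 44 to 22: violated.
The claimed |C| lies above the Hamming bound, so no 3-ary code of length 5 with d ≥ 3 can have 44 codewords.


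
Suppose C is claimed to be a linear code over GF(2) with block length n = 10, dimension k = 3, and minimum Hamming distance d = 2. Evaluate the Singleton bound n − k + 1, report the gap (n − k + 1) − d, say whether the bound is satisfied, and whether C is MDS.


Singleton RHS = n − k + 1 = 8, slack = 6, bound satisfied, not MDS.

Singleton bound: d ≤ n − k + 1.
Here n = 10, k = 3, so n − k + 1 = 8.
Given d = 2, check d ≤ 8: YES.
Slack = (n − k + 1) − d = 6.
The code is NOT MDS (slack = 6 > 0).
Description: the claimed parameters are [10, 3, 2]_2; such a code would be non-MDS.


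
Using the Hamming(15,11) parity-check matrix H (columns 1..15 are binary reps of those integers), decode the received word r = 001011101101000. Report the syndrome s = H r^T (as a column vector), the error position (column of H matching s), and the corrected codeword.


s = (1, 0, 0, 0)^T, error position = 8, corrected codeword c = 001011111101000

Compute s = H r^T mod 2 one row at a time:
  s_1 = 0 + 1 + 1 + 0 + 1 + 0 + 0 + 0 = 3 ≡ 1 (mod 2).
  s_2 = 0 + 1 + 1 + 1 + 1 + 0 + 0 + 0 = 4 ≡ 0 (mod 2).
  s_3 = 0 + 1 + 1 + 1 + 1 + 0 + 0 + 0 = 4 ≡ 0 (mod 2).
  s_4 = 0 + 1 + 1 + 1 + 1 + 0 + 0 + 0 = 4 ≡ 0 (mod 2).
s = (1, 0, 0, 0)^T — this equals column 8 of H (binary 1000), so error is at position 8.
Correct: flip bit 8 of r = 001011101101000 to get c = 001011111101000.


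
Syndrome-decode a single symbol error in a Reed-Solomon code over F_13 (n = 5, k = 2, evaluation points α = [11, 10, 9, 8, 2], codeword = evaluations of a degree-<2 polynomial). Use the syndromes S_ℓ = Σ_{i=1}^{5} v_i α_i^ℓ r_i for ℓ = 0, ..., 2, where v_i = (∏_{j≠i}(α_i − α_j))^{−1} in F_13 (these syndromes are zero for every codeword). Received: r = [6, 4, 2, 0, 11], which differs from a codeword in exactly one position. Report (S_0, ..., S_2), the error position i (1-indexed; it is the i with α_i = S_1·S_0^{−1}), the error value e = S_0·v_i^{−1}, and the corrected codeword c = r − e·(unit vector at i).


S = (11, 9, 5), error at position 5, error magnitude e = 10, c = [6, 4, 2, 0, 1].

Step 1: column multipliers v_i = (∏_{j≠i}(α_i − α_j))^{−1} mod 13.
  i = 1 (α = 11): (11−10)(11−9)(11−8)(11−2) = 1·2·3·9 = 54 ≡ 2, so v_1 = 2^{−1} = 7 (mod 13).
  i = 2 (α = 10): (10−11)(10−9)(10−8)(10−2) = (−1)·1·2·8 = −16 ≡ 10, so v_2 = 10^{−1} = 4 (mod 13).
  i = 3 (α = 9): (9−11)(9−10)(9−8)(9−2) = (−2)·(−1)·1·7 = 14 ≡ 1, so v_3 = 1^{−1} = 1 (mod 13).
  i = 4 (α = 8): (8−11)(8−10)(8−9)(8−2) = (−3)·(−2)·(−1)·6 = −36 ≡ 3, so v_4 = 3^{−1} = 9 (mod 13).
  i = 5 (α = 2): (2−11)(2−10)(2−9)(2−8) = (−9)·(−8)·(−7)·(−6) = 3024 ≡ 8, so v_5 = 8^{−1} = 5 (mod 13).
  v = [7, 4, 1, 9, 5].
Step 2: syndromes of r = [6, 4, 2, 0, 11] (all sums mod 13).
  S_0 = Σ v_i r_i = 7·6 + 4·4 + 1·2 + 9·0 + 5·11 = 115 ≡ 11.
  S_1 = Σ v_i α_i r_i = 7·11·6 + 4·10·4 + 1·9·2 + 9·8·0 + 5·2·11 = 750 ≡ 9.
  α_i^2 mod 13 = [4, 9, 3, 12, 4].
  S_2 = Σ v_i α_i^2 r_i = 7·4·6 + 4·9·4 + 1·3·2 + 9·12·0 + 5·4·11 = 538 ≡ 5.
  S = (11, 9, 5) ≠ 0, so r is not a codeword (an error is present).
Step 3: locate the error. For a single error e at position i, S_ℓ = v_i·e·α_i^ℓ, so α_err = S_1/S_0.
  S_0^{−1} = 11^{−1} = 6 (mod 13), so α_err = 9·6 = 54 ≡ 2 = α_5. Error position i = 5.
  Consistency check: S_2/S_1 = 5·3 = 15 ≡ 2 = α_err ✓ (single-error assumption holds).
Step 4: error magnitude e = S_0/v_5 = S_0·∏_{j≠5}(α_5 − α_j) = 11·8 = 88 ≡ 10 (mod 13).
Step 5: correct position 5: c_5 = r_5 − e = 11 − 10 ≡ 1 (mod 13). Hence c = [6, 4, 2, 0, 1].
  Check: interpolating c through the α_i gives m(x) = 10 + 2·x (degree < 2) with m(α_i) = c_i for every i, so c is indeed a codeword.


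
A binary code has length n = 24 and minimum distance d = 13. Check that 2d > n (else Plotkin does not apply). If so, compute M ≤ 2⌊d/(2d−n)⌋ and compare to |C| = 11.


Plotkin bound M ≤ 12; given |C| = 11 ≤ bound (satisfied).

Check applicability: 2d = 26, n = 24.
2d − n = 2 > 0, so Plotkin applies.
Compute d/(2d−n) = 13/2 ≈ 6.5000.
⌊d/(2d−n)⌋ = 6.
Plotkin bound: M ≤ 2·6 = 12.
Given |C| = 11, check: satisfied.
This |C| is below the Plotkin bound.


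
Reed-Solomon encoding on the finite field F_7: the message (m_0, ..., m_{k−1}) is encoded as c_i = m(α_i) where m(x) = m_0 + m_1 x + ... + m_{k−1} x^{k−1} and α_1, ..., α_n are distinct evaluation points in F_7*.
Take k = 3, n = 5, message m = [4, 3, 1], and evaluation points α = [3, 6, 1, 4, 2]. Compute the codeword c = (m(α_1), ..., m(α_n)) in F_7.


c = [1, 2, 1, 4, 0]

Message polynomial: m(x) = 4 + 3·x + 1·x^2 (mod 7).
For each evaluation point α_i, compute m(α_i) mod 7:
  α_1 = 3: Horner steps 1 → 6 → 1, so m(3) = 1.
  α_2 = 6: Horner steps 1 → 2 → 2, so m(6) = 2.
  α_3 = 1: Horner steps 1 → 4 → 1, so m(1) = 1.
  α_4 = 4: Horner steps 1 → 0 → 4, so m(4) = 4.
  α_5 = 2: Horner steps 1 → 5 → 0, so m(2) = 0.
Codeword c = [1, 2, 1, 4, 0] ∈ F_7^5.


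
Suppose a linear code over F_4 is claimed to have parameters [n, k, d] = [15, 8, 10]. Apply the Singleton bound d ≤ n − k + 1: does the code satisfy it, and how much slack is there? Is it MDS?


Singleton RHS = n − k + 1 = 8, slack = -2, bound violated (no such code; not MDS).

Singleton bound: d ≤ n − k + 1.
Here n = 15, k = 8, so n − k + 1 = 8.
Given d = 10, check d ≤ 8: NO.
Slack = (n − k + 1) − d = -2.
The slack is negative: d = 10 exceeds n − k + 1 = 8 by 2, so the Singleton bound is violated and no linear [15, 8, 10]_4 code can exist. In particular it is not MDS (MDS requires d = n − k + 1 exactly).
Description: the claimed parameters are [15, 8, 10]_4; such a code would be impossible (violates the Singleton bound).


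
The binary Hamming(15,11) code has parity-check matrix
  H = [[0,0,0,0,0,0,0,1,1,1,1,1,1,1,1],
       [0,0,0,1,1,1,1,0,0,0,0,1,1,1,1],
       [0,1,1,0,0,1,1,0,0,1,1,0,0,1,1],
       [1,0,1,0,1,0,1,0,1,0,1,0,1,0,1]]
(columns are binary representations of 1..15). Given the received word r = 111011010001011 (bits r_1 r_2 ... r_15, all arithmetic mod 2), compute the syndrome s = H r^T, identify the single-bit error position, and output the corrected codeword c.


s = (0, 1, 1, 0)^T, error position = 6, corrected codeword c = 111010010001011

Compute s = H r^T mod 2 one row at a time:
  s_1 = 1 + 0 + 0 + 0 + 1 + 0 + 1 + 1 = 4 ≡ 0 (mod 2).
  s_2 = 0 + 1 + 1 + 0 + 1 + 0 + 1 + 1 = 5 ≡ 1 (mod 2).
  s_3 = 1 + 1 + 1 + 0 + 0 + 0 + 1 + 1 = 5 ≡ 1 (mod 2).
  s_4 = 1 + 1 + 1 + 0 + 0 + 0 + 0 + 1 = 4 ≡ 0 (mod 2).
s = (0, 1, 1, 0)^T — this equals column 6 of H (binary 0110), so error is at position 6.
Correct: flip bit 6 of r = 111011010001011 to get c = 111010010001011.


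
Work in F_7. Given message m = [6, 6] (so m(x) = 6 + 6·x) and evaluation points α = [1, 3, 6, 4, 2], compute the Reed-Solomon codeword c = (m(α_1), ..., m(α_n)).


c = [5, 3, 0, 2, 4]

Message polynomial: m(x) = 6 + 6·x (mod 7).
For each evaluation point α_i, compute m(α_i) mod 7:
  α_1 = 1: Horner steps 6 → 5, so m(1) = 5.
  α_2 = 3: Horner steps 6 → 3, so m(3) = 3.
  α_3 = 6: Horner steps 6 → 0, so m(6) = 0.
  α_4 = 4: Horner steps 6 → 2, so m(4) = 2.
  α_5 = 2: Horner steps 6 → 4, so m(2) = 4.
Codeword c = [5, 3, 0, 2, 4] ∈ F_7^5.


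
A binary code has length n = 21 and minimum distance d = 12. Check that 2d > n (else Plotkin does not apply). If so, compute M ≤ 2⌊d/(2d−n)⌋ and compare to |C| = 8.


Plotkin bound M ≤ 8; given |C| = 8 ≤ bound (satisfied).

Check applicability: 2d = 24, n = 21.
2d − n = 3 > 0, so Plotkin applies.
Compute d/(2d−n) = 12/3 ≈ 4.0000.
⌊d/(2d−n)⌋ = 4.
Plotkin bound: M ≤ 2·4 = 8.
Given |C| = 8, check: satisfied.
This |C| is at the Plotkin bound.


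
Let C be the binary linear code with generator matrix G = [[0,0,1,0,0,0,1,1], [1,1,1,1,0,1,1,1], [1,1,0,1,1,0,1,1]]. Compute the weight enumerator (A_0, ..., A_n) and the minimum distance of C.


Weight distribution: A_0 = 1, A_3 = 2, A_4 = 2, A_5 = 1, A_6 = 1, A_7 = 1. Minimum distance d = 3.

Enumerate all 2^3 = 8 messages m ∈ F_2^3.
For each, compute codeword c = mG in F_2^8, then tally its weight.
  m = 000 → c = 00000000, weight = 0.
  m = 100 → c = 00100011, weight = 3.
  m = 010 → c = 11110111, weight = 7.
  m = 110 → c = 11010100, weight = 4.
  m = 001 → c = 11011011, weight = 6.
  m = 101 → c = 11111000, weight = 5.
  m = 011 → c = 00101100, weight = 3.
  m = 111 → c = 00001111, weight = 4.
Tally weights:
  weight 0: 1 codewords.
  weight 3: 2 codewords.
  weight 4: 2 codewords.
  weight 5: 1 codewords.
  weight 6: 1 codewords.
  weight 7: 1 codewords.
Minimum distance d = smallest w > 0 with A_w > 0 = 3.
Sanity: Σ A_w = 8 = 2^3 = 8 ✓.


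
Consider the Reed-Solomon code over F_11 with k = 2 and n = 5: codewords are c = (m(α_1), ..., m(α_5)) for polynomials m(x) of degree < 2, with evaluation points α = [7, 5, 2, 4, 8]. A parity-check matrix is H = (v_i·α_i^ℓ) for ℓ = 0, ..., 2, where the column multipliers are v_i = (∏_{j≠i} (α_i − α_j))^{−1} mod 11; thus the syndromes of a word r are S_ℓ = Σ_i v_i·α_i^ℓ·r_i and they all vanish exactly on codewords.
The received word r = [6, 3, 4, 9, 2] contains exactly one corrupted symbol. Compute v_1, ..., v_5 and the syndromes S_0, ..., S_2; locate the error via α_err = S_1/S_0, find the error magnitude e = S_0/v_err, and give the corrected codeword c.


S = (10, 7, 6), error at position 4, error magnitude e = 2, c = [6, 3, 4, 7, 2].

Step 1: column multipliers v_i = (∏_{j≠i}(α_i − α_j))^{−1} mod 11.
  i = 1 (α = 7): (7−5)(7−2)(7−4)(7−8) = 2·5·3·(−1) = −30 ≡ 3, so v_1 = 3^{−1} = 4 (mod 11).
  i = 2 (α = 5): (5−7)(5−2)(5−4)(5−8) = (−2)·3·1·(−3) = 18 ≡ 7, so v_2 = 7^{−1} = 8 (mod 11).
  i = 3 (α = 2): (2−7)(2−5)(2−4)(2−8) = (−5)·(−3)·(−2)·(−6) = 180 ≡ 4, so v_3 = 4^{−1} = 3 (mod 11).
  i = 4 (α = 4): (4−7)(4−5)(4−2)(4−8) = (−3)·(−1)·2·(−4) = −24 ≡ 9, so v_4 = 9^{−1} = 5 (mod 11).
  i = 5 (α = 8): (8−7)(8−5)(8−2)(8−4) = 1·3·6·4 = 72 ≡ 6, so v_5 = 6^{−1} = 2 (mod 11).
  v = [4, 8, 3, 5, 2].
Step 2: syndromes of r = [6, 3, 4, 9, 2] (all sums mod 11).
  S_0 = Σ v_i r_i = 4·6 + 8·3 + 3·4 + 5·9 + 2·2 = 109 ≡ 10.
  S_1 = Σ v_i α_i r_i = 4·7·6 + 8·5·3 + 3·2·4 + 5·4·9 + 2·8·2 = 524 ≡ 7.
  α_i^2 mod 11 = [5, 3, 4, 5, 9].
  S_2 = Σ v_i α_i^2 r_i = 4·5·6 + 8·3·3 + 3·4·4 + 5·5·9 + 2·9·2 = 501 ≡ 6.
  S = (10, 7, 6) ≠ 0, so r is not a codeword (an error is present).
Step 3: locate the error. For a single error e at position i, S_ℓ = v_i·e·α_i^ℓ, so α_err = S_1/S_0.
  S_0^{−1} = 10^{−1} = 10 (mod 11), so α_err = 7·10 = 70 ≡ 4 = α_4. Error position i = 4.
  Consistency check: S_2/S_1 = 6·8 = 48 ≡ 4 = α_err ✓ (single-error assumption holds).
Step 4: error magnitude e = S_0/v_4 = S_0·∏_{j≠4}(α_4 − α_j) = 10·9 = 90 ≡ 2 (mod 11).
Step 5: correct position 4: c_4 = r_4 − e = 9 − 2 ≡ 7 (mod 11). Hence c = [6, 3, 4, 7, 2].
  Check: interpolating c through the α_i gives m(x) = 1 + 7·x (degree < 2) with m(α_i) = c_i for every i, so c is indeed a codeword.


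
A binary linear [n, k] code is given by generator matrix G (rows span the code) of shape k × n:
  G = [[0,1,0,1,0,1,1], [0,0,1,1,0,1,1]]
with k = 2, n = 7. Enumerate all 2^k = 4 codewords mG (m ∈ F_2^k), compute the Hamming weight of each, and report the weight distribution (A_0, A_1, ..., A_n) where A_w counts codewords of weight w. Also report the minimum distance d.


Weight distribution: A_0 = 1, A_2 = 1, A_4 = 2. Minimum distance d = 2.

Enumerate all 2^2 = 4 messages m ∈ F_2^2.
For each, compute codeword c = mG in F_2^7, then tally its weight.
  m = 00 → c = 0000000, weight = 0.
  m = 10 → c = 0101011, weight = 4.
  m = 01 → c = 0011011, weight = 4.
  m = 11 → c = 0110000, weight = 2.
Tally weights:
  weight 0: 1 codewords.
  weight 2: 1 codewords.
  weight 4: 2 codewords.
Minimum distance d = smallest w > 0 with A_w > 0 = 2.
Sanity: Σ A_w = 4 = 2^2 = 4 ✓.
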